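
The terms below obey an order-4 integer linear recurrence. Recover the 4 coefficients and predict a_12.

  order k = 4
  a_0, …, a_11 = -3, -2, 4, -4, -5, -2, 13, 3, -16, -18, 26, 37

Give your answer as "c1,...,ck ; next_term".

  a_4 = 0·-4 + -1·4 + -1·-2 + 1·-3 = -5
  a_5 = 0·-5 + -1·-4 + -1·4 + 1·-2 = -2
  a_6 = 0·-2 + -1·-5 + -1·-4 + 1·4 = 13
  a_7 = 0·13 + -1·-2 + -1·-5 + 1·-4 = 3
  a_8 = 0·3 + -1·13 + -1·-2 + 1·-5 = -16
  a_9 = 0·-16 + -1·3 + -1·13 + 1·-2 = -18
  a_10 = 0·-18 + -1·-16 + -1·3 + 1·13 = 26
  a_11 = 0·26 + -1·-18 + -1·-16 + 1·3 = 37
  a_12 = 0·37 + -1·26 + -1·-18 + 1·-16 = -24

0,-1,-1,1 ; -24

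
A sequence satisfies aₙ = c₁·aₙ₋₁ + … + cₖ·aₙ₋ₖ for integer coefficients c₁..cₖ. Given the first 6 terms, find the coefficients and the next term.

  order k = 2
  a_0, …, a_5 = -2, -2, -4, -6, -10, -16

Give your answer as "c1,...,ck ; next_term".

  a_2 = 1·-2 + 1·-2 = -4
  a_3 = 1·-4 + 1·-2 = -6
  a_4 = 1·-6 + 1·-4 = -10
  a_5 = 1·-10 + 1·-6 = -16
  a_6 = 1·-16 + 1·-10 = -26

1,1 ; -26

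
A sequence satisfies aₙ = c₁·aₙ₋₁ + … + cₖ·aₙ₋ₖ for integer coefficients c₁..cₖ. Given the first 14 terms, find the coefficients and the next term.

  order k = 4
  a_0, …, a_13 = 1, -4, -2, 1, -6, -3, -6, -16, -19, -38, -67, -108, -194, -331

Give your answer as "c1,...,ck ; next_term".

  a_4 = 1·1 + 1·-2 + 1·-4 + -1·1 = -6
  a_5 = 1·-6 + 1·1 + 1·-2 + -1·-4 = -3
  a_6 = 1·-3 + 1·-6 + 1·1 + -1·-2 = -6
  a_7 = 1·-6 + 1·-3 + 1·-6 + -1·1 = -16
  a_8 = 1·-16 + 1·-6 + 1·-3 + -1·-6 = -19
  a_9 = 1·-19 + 1·-16 + 1·-6 + -1·-3 = -38
  a_10 = 1·-38 + 1·-19 + 1·-16 + -1·-6 = -67
  a_11 = 1·-67 + 1·-38 + 1·-19 + -1·-16 = -108
  a_12 = 1·-108 + 1·-67 + 1·-38 + -1·-19 = -194
  a_13 = 1·-194 + 1·-108 + 1·-67 + -1·-38 = -331
  a_14 = 1·-331 + 1·-194 + 1·-108 + -1·-67 = -566

1,1,1,-1 ; -566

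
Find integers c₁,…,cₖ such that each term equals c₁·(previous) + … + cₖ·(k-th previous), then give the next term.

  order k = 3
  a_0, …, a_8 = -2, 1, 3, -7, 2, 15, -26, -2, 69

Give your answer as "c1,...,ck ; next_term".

  a_3 = -1·3 + -2·1 + 1·-2 = -7
  a_4 = -1·-7 + -2·3 + 1·1 = 2
  a_5 = -1·2 + -2·-7 + 1·3 = 15
  a_6 = -1·15 + -2·2 + 1·-7 = -26
  a_7 = -1·-26 + -2·15 + 1·2 = -2
  a_8 = -1·-2 + -2·-26 + 1·15 = 69
  a_9 = -1·69 + -2·-2 + 1·-26 = -91

-1,-2,1 ; -91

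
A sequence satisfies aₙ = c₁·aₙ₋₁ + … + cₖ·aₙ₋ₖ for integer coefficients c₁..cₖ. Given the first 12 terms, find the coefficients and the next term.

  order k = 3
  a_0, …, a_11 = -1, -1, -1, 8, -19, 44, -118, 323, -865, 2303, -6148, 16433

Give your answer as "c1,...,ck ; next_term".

-3,-2,-3 ; -43912

  a_3 = -3·-1 + -2·-1 + -3·-1 = 8
  a_4 = -3·8 + -2·-1 + -3·-1 = -19
  a_5 = -3·-19 + -2·8 + -3·-1 = 44
  a_6 = -3·44 + -2·-19 + -3·8 = -118
  a_7 = -3·-118 + -2·44 + -3·-19 = 323
  a_8 = -3·323 + -2·-118 + -3·44 = -865
  a_9 = -3·-865 + -2·323 + -3·-118 = 2303
  a_10 = -3·2303 + -2·-865 + -3·323 = -6148
  a_11 = -3·-6148 + -2·2303 + -3·-865 = 16433
  a_12 = -3·16433 + -2·-6148 + -3·2303 = -43912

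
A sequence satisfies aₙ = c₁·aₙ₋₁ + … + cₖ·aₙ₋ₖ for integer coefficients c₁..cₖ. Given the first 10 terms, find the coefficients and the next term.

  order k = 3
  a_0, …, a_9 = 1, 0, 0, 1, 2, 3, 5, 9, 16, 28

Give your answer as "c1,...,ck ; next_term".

2,-1,1 ; 49

  a_3 = 2·0 + -1·0 + 1·1 = 1
  a_4 = 2·1 + -1·0 + 1·0 = 2
  a_5 = 2·2 + -1·1 + 1·0 = 3
  a_6 = 2·3 + -1·2 + 1·1 = 5
  a_7 = 2·5 + -1·3 + 1·2 = 9
  a_8 = 2·9 + -1·5 + 1·3 = 16
  a_9 = 2·16 + -1·9 + 1·5 = 28
  a_10 = 2·28 + -1·16 + 1·9 = 49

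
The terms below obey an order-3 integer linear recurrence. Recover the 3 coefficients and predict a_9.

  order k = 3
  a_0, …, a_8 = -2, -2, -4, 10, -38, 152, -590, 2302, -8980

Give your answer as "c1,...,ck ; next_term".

  a_3 = -3·-4 + 3·-2 + -2·-2 = 10
  a_4 = -3·10 + 3·-4 + -2·-2 = -38
  a_5 = -3·-38 + 3·10 + -2·-4 = 152
  a_6 = -3·152 + 3·-38 + -2·10 = -590
  a_7 = -3·-590 + 3·152 + -2·-38 = 2302
  a_8 = -3·2302 + 3·-590 + -2·152 = -8980
  a_9 = -3·-8980 + 3·2302 + -2·-590 = 35026

-3,3,-2 ; 35026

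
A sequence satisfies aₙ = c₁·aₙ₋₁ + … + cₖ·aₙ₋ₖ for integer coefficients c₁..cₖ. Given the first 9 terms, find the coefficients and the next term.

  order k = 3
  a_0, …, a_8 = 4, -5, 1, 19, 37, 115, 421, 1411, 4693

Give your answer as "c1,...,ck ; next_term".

  a_3 = 3·1 + 0·-5 + 4·4 = 19
  a_4 = 3·19 + 0·1 + 4·-5 = 37
  a_5 = 3·37 + 0·19 + 4·1 = 115
  a_6 = 3·115 + 0·37 + 4·19 = 421
  a_7 = 3·421 + 0·115 + 4·37 = 1411
  a_8 = 3·1411 + 0·421 + 4·115 = 4693
  a_9 = 3·4693 + 0·1411 + 4·421 = 15763

3,0,4 ; 15763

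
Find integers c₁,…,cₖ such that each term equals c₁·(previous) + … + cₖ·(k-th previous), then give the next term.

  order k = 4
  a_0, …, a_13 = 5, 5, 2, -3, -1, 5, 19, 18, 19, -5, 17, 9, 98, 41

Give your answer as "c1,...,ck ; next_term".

  a_4 = 1·-3 + 1·2 + -3·5 + 3·5 = -1
  a_5 = 1·-1 + 1·-3 + -3·2 + 3·5 = 5
  a_6 = 1·5 + 1·-1 + -3·-3 + 3·2 = 19
  a_7 = 1·19 + 1·5 + -3·-1 + 3·-3 = 18
  a_8 = 1·18 + 1·19 + -3·5 + 3·-1 = 19
  a_9 = 1·19 + 1·18 + -3·19 + 3·5 = -5
  a_10 = 1·-5 + 1·19 + -3·18 + 3·19 = 17
  a_11 = 1·17 + 1·-5 + -3·19 + 3·18 = 9
  a_12 = 1·9 + 1·17 + -3·-5 + 3·19 = 98
  a_13 = 1·98 + 1·9 + -3·17 + 3·-5 = 41
  a_14 = 1·41 + 1·98 + -3·9 + 3·17 = 163

1,1,-3,3 ; 163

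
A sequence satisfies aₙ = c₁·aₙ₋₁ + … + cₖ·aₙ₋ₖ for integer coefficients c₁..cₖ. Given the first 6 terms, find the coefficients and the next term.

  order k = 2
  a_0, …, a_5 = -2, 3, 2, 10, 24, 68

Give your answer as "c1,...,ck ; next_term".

  a_2 = 2·3 + 2·-2 = 2
  a_3 = 2·2 + 2·3 = 10
  a_4 = 2·10 + 2·2 = 24
  a_5 = 2·24 + 2·10 = 68
  a_6 = 2·68 + 2·24 = 184

2,2 ; 184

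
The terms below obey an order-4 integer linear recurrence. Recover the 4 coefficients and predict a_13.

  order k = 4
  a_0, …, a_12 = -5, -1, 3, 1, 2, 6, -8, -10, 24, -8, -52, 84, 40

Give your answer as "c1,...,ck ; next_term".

  a_4 = 0·1 + -2·3 + 2·-1 + -2·-5 = 2
  a_5 = 0·2 + -2·1 + 2·3 + -2·-1 = 6
  a_6 = 0·6 + -2·2 + 2·1 + -2·3 = -8
  a_7 = 0·-8 + -2·6 + 2·2 + -2·1 = -10
  a_8 = 0·-10 + -2·-8 + 2·6 + -2·2 = 24
  a_9 = 0·24 + -2·-10 + 2·-8 + -2·6 = -8
  a_10 = 0·-8 + -2·24 + 2·-10 + -2·-8 = -52
  a_11 = 0·-52 + -2·-8 + 2·24 + -2·-10 = 84
  a_12 = 0·84 + -2·-52 + 2·-8 + -2·24 = 40
  a_13 = 0·40 + -2·84 + 2·-52 + -2·-8 = -256

0,-2,2,-2 ; -256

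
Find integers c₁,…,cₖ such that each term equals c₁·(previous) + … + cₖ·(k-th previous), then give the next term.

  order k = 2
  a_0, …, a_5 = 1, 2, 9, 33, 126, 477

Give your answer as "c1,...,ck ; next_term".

  a_2 = 3·2 + 3·1 = 9
  a_3 = 3·9 + 3·2 = 33
  a_4 = 3·33 + 3·9 = 126
  a_5 = 3·126 + 3·33 = 477
  a_6 = 3·477 + 3·126 = 1809

3,3 ; 1809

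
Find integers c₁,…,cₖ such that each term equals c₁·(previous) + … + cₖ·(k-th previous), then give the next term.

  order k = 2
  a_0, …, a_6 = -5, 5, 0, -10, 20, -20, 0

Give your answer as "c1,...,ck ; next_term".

-2,-2 ; 40

  a_2 = -2·5 + -2·-5 = 0
  a_3 = -2·0 + -2·5 = -10
  a_4 = -2·-10 + -2·0 = 20
  a_5 = -2·20 + -2·-10 = -20
  a_6 = -2·-20 + -2·20 = 0
  a_7 = -2·0 + -2·-20 = 40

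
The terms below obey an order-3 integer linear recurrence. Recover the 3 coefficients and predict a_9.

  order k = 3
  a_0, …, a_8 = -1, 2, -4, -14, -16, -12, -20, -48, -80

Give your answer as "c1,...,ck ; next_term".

  a_3 = 2·-4 + -2·2 + 2·-1 = -14
  a_4 = 2·-14 + -2·-4 + 2·2 = -16
  a_5 = 2·-16 + -2·-14 + 2·-4 = -12
  a_6 = 2·-12 + -2·-16 + 2·-14 = -20
  a_7 = 2·-20 + -2·-12 + 2·-16 = -48
  a_8 = 2·-48 + -2·-20 + 2·-12 = -80
  a_9 = 2·-80 + -2·-48 + 2·-20 = -104

2,-2,2 ; -104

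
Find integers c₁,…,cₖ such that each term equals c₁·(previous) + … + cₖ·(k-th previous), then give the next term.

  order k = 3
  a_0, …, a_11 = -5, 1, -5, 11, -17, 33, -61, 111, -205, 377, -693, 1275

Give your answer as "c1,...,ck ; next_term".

-1,1,-1 ; -2345

  a_3 = -1·-5 + 1·1 + -1·-5 = 11
  a_4 = -1·11 + 1·-5 + -1·1 = -17
  a_5 = -1·-17 + 1·11 + -1·-5 = 33
  a_6 = -1·33 + 1·-17 + -1·11 = -61
  a_7 = -1·-61 + 1·33 + -1·-17 = 111
  a_8 = -1·111 + 1·-61 + -1·33 = -205
  a_9 = -1·-205 + 1·111 + -1·-61 = 377
  a_10 = -1·377 + 1·-205 + -1·111 = -693
  a_11 = -1·-693 + 1·377 + -1·-205 = 1275
  a_12 = -1·1275 + 1·-693 + -1·377 = -2345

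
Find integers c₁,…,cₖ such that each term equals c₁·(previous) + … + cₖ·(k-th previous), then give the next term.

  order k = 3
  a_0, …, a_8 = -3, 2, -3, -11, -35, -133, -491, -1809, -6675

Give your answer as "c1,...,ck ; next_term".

  a_3 = 3·-3 + 2·2 + 2·-3 = -11
  a_4 = 3·-11 + 2·-3 + 2·2 = -35
  a_5 = 3·-35 + 2·-11 + 2·-3 = -133
  a_6 = 3·-133 + 2·-35 + 2·-11 = -491
  a_7 = 3·-491 + 2·-133 + 2·-35 = -1809
  a_8 = 3·-1809 + 2·-491 + 2·-133 = -6675
  a_9 = 3·-6675 + 2·-1809 + 2·-491 = -24625

3,2,2 ; -24625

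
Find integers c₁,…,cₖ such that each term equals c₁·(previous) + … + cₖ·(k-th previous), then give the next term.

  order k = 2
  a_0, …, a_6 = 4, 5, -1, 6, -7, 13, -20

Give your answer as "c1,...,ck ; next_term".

  a_2 = -1·5 + 1·4 = -1
  a_3 = -1·-1 + 1·5 = 6
  a_4 = -1·6 + 1·-1 = -7
  a_5 = -1·-7 + 1·6 = 13
  a_6 = -1·13 + 1·-7 = -20
  a_7 = -1·-20 + 1·13 = 33

-1,1 ; 33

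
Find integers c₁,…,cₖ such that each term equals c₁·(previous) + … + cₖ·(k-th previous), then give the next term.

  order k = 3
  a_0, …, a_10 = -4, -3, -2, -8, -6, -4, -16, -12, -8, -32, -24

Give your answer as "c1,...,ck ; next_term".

0,0,2 ; -16

  a_3 = 0·-2 + 0·-3 + 2·-4 = -8
  a_4 = 0·-8 + 0·-2 + 2·-3 = -6
  a_5 = 0·-6 + 0·-8 + 2·-2 = -4
  a_6 = 0·-4 + 0·-6 + 2·-8 = -16
  a_7 = 0·-16 + 0·-4 + 2·-6 = -12
  a_8 = 0·-12 + 0·-16 + 2·-4 = -8
  a_9 = 0·-8 + 0·-12 + 2·-16 = -32
  a_10 = 0·-32 + 0·-8 + 2·-12 = -24
  a_11 = 0·-24 + 0·-32 + 2·-8 = -16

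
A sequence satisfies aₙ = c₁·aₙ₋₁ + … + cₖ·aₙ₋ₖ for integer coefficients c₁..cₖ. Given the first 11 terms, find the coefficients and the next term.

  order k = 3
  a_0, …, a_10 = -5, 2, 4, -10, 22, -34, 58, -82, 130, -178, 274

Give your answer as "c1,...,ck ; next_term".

  a_3 = -1·4 + 2·2 + 2·-5 = -10
  a_4 = -1·-10 + 2·4 + 2·2 = 22
  a_5 = -1·22 + 2·-10 + 2·4 = -34
  a_6 = -1·-34 + 2·22 + 2·-10 = 58
  a_7 = -1·58 + 2·-34 + 2·22 = -82
  a_8 = -1·-82 + 2·58 + 2·-34 = 130
  a_9 = -1·130 + 2·-82 + 2·58 = -178
  a_10 = -1·-178 + 2·130 + 2·-82 = 274
  a_11 = -1·274 + 2·-178 + 2·130 = -370

-1,2,2 ; -370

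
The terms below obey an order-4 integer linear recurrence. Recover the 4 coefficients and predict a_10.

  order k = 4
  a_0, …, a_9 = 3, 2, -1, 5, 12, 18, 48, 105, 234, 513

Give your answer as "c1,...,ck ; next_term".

  a_4 = 0·5 + 3·-1 + 3·2 + 3·3 = 12
  a_5 = 0·12 + 3·5 + 3·-1 + 3·2 = 18
  a_6 = 0·18 + 3·12 + 3·5 + 3·-1 = 48
  a_7 = 0·48 + 3·18 + 3·12 + 3·5 = 105
  a_8 = 0·105 + 3·48 + 3·18 + 3·12 = 234
  a_9 = 0·234 + 3·105 + 3·48 + 3·18 = 513
  a_10 = 0·513 + 3·234 + 3·105 + 3·48 = 1161

0,3,3,3 ; 1161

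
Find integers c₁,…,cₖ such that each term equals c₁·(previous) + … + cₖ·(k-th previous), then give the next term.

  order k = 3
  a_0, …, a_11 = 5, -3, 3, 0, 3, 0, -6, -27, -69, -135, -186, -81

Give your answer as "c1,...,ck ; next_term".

3,-2,-3 ; 534

  a_3 = 3·3 + -2·-3 + -3·5 = 0
  a_4 = 3·0 + -2·3 + -3·-3 = 3
  a_5 = 3·3 + -2·0 + -3·3 = 0
  a_6 = 3·0 + -2·3 + -3·0 = -6
  a_7 = 3·-6 + -2·0 + -3·3 = -27
  a_8 = 3·-27 + -2·-6 + -3·0 = -69
  a_9 = 3·-69 + -2·-27 + -3·-6 = -135
  a_10 = 3·-135 + -2·-69 + -3·-27 = -186
  a_11 = 3·-186 + -2·-135 + -3·-69 = -81
  a_12 = 3·-81 + -2·-186 + -3·-135 = 534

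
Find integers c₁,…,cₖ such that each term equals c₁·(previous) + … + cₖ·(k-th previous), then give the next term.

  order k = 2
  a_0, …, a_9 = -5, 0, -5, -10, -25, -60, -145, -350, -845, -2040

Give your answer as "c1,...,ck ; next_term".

  a_2 = 2·0 + 1·-5 = -5
  a_3 = 2·-5 + 1·0 = -10
  a_4 = 2·-10 + 1·-5 = -25
  a_5 = 2·-25 + 1·-10 = -60
  a_6 = 2·-60 + 1·-25 = -145
  a_7 = 2·-145 + 1·-60 = -350
  a_8 = 2·-350 + 1·-145 = -845
  a_9 = 2·-845 + 1·-350 = -2040
  a_10 = 2·-2040 + 1·-845 = -4925

2,1 ; -4925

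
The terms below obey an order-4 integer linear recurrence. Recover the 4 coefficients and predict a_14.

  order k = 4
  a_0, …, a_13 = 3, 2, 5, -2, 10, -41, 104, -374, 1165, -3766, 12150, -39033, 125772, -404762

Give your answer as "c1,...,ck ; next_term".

  a_4 = -2·-2 + 4·5 + -1·2 + -4·3 = 10
  a_5 = -2·10 + 4·-2 + -1·5 + -4·2 = -41
  a_6 = -2·-41 + 4·10 + -1·-2 + -4·5 = 104
  a_7 = -2·104 + 4·-41 + -1·10 + -4·-2 = -374
  a_8 = -2·-374 + 4·104 + -1·-41 + -4·10 = 1165
  a_9 = -2·1165 + 4·-374 + -1·104 + -4·-41 = -3766
  a_10 = -2·-3766 + 4·1165 + -1·-374 + -4·104 = 12150
  a_11 = -2·12150 + 4·-3766 + -1·1165 + -4·-374 = -39033
  a_12 = -2·-39033 + 4·12150 + -1·-3766 + -4·1165 = 125772
  a_13 = -2·125772 + 4·-39033 + -1·12150 + -4·-3766 = -404762
  a_14 = -2·-404762 + 4·125772 + -1·-39033 + -4·12150 = 1303045

-2,4,-1,-4 ; 1303045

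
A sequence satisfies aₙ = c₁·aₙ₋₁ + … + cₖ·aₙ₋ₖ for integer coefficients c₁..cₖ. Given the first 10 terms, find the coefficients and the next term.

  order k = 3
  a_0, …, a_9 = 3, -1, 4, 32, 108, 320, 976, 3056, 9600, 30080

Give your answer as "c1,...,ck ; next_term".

4,-4,4 ; 94144

  a_3 = 4·4 + -4·-1 + 4·3 = 32
  a_4 = 4·32 + -4·4 + 4·-1 = 108
  a_5 = 4·108 + -4·32 + 4·4 = 320
  a_6 = 4·320 + -4·108 + 4·32 = 976
  a_7 = 4·976 + -4·320 + 4·108 = 3056
  a_8 = 4·3056 + -4·976 + 4·320 = 9600
  a_9 = 4·9600 + -4·3056 + 4·976 = 30080
  a_10 = 4·30080 + -4·9600 + 4·3056 = 94144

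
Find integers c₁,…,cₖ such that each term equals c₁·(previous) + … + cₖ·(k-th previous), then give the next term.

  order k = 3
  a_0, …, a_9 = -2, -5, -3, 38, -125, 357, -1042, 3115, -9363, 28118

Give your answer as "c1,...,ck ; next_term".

  a_3 = -4·-3 + -4·-5 + -3·-2 = 38
  a_4 = -4·38 + -4·-3 + -3·-5 = -125
  a_5 = -4·-125 + -4·38 + -3·-3 = 357
  a_6 = -4·357 + -4·-125 + -3·38 = -1042
  a_7 = -4·-1042 + -4·357 + -3·-125 = 3115
  a_8 = -4·3115 + -4·-1042 + -3·357 = -9363
  a_9 = -4·-9363 + -4·3115 + -3·-1042 = 28118
  a_10 = -4·28118 + -4·-9363 + -3·3115 = -84365

-4,-4,-3 ; -84365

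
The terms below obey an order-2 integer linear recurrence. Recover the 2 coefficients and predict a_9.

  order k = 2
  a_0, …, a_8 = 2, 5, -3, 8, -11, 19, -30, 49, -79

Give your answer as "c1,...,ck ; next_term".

  a_2 = -1·5 + 1·2 = -3
  a_3 = -1·-3 + 1·5 = 8
  a_4 = -1·8 + 1·-3 = -11
  a_5 = -1·-11 + 1·8 = 19
  a_6 = -1·19 + 1·-11 = -30
  a_7 = -1·-30 + 1·19 = 49
  a_8 = -1·49 + 1·-30 = -79
  a_9 = -1·-79 + 1·49 = 128

-1,1 ; 128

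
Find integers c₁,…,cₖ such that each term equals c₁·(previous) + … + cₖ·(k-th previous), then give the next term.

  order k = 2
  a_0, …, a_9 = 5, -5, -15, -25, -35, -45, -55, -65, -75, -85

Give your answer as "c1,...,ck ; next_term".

2,-1 ; -95

  a_2 = 2·-5 + -1·5 = -15
  a_3 = 2·-15 + -1·-5 = -25
  a_4 = 2·-25 + -1·-15 = -35
  a_5 = 2·-35 + -1·-25 = -45
  a_6 = 2·-45 + -1·-35 = -55
  a_7 = 2·-55 + -1·-45 = -65
  a_8 = 2·-65 + -1·-55 = -75
  a_9 = 2·-75 + -1·-65 = -85
  a_10 = 2·-85 + -1·-75 = -95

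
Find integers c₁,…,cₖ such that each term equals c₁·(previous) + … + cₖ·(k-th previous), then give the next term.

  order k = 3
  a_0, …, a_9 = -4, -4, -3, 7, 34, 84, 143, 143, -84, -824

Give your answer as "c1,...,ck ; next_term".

3,-3,-1 ; -2363

  a_3 = 3·-3 + -3·-4 + -1·-4 = 7
  a_4 = 3·7 + -3·-3 + -1·-4 = 34
  a_5 = 3·34 + -3·7 + -1·-3 = 84
  a_6 = 3·84 + -3·34 + -1·7 = 143
  a_7 = 3·143 + -3·84 + -1·34 = 143
  a_8 = 3·143 + -3·143 + -1·84 = -84
  a_9 = 3·-84 + -3·143 + -1·143 = -824
  a_10 = 3·-824 + -3·-84 + -1·143 = -2363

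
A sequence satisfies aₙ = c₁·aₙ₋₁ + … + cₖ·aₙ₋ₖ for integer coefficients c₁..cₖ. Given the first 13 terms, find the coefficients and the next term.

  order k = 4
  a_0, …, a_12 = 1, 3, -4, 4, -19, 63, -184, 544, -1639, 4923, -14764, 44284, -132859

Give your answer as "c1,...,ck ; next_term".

  a_4 = -2·4 + 2·-4 + -2·3 + 3·1 = -19
  a_5 = -2·-19 + 2·4 + -2·-4 + 3·3 = 63
  a_6 = -2·63 + 2·-19 + -2·4 + 3·-4 = -184
  a_7 = -2·-184 + 2·63 + -2·-19 + 3·4 = 544
  a_8 = -2·544 + 2·-184 + -2·63 + 3·-19 = -1639
  a_9 = -2·-1639 + 2·544 + -2·-184 + 3·63 = 4923
  a_10 = -2·4923 + 2·-1639 + -2·544 + 3·-184 = -14764
  a_11 = -2·-14764 + 2·4923 + -2·-1639 + 3·544 = 44284
  a_12 = -2·44284 + 2·-14764 + -2·4923 + 3·-1639 = -132859
  a_13 = -2·-132859 + 2·44284 + -2·-14764 + 3·4923 = 398583

-2,2,-2,3 ; 398583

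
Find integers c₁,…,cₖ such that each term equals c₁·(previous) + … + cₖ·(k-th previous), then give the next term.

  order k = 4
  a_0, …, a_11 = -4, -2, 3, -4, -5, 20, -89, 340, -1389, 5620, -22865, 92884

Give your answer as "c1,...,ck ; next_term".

  a_4 = -4·-4 + 1·3 + 4·-2 + 4·-4 = -5
  a_5 = -4·-5 + 1·-4 + 4·3 + 4·-2 = 20
  a_6 = -4·20 + 1·-5 + 4·-4 + 4·3 = -89
  a_7 = -4·-89 + 1·20 + 4·-5 + 4·-4 = 340
  a_8 = -4·340 + 1·-89 + 4·20 + 4·-5 = -1389
  a_9 = -4·-1389 + 1·340 + 4·-89 + 4·20 = 5620
  a_10 = -4·5620 + 1·-1389 + 4·340 + 4·-89 = -22865
  a_11 = -4·-22865 + 1·5620 + 4·-1389 + 4·340 = 92884
  a_12 = -4·92884 + 1·-22865 + 4·5620 + 4·-1389 = -377477

-4,1,4,4 ; -377477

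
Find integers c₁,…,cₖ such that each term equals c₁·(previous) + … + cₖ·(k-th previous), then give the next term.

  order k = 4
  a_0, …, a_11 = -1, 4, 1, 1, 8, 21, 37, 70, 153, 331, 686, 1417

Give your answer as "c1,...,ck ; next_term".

2,-1,2,1 ; 2963

  a_4 = 2·1 + -1·1 + 2·4 + 1·-1 = 8
  a_5 = 2·8 + -1·1 + 2·1 + 1·4 = 21
  a_6 = 2·21 + -1·8 + 2·1 + 1·1 = 37
  a_7 = 2·37 + -1·21 + 2·8 + 1·1 = 70
  a_8 = 2·70 + -1·37 + 2·21 + 1·8 = 153
  a_9 = 2·153 + -1·70 + 2·37 + 1·21 = 331
  a_10 = 2·331 + -1·153 + 2·70 + 1·37 = 686
  a_11 = 2·686 + -1·331 + 2·153 + 1·70 = 1417
  a_12 = 2·1417 + -1·686 + 2·331 + 1·153 = 2963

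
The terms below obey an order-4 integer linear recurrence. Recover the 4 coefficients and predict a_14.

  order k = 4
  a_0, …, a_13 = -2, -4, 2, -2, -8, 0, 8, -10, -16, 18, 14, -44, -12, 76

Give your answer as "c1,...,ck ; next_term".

0,-1,1,1 ; -18

  a_4 = 0·-2 + -1·2 + 1·-4 + 1·-2 = -8
  a_5 = 0·-8 + -1·-2 + 1·2 + 1·-4 = 0
  a_6 = 0·0 + -1·-8 + 1·-2 + 1·2 = 8
  a_7 = 0·8 + -1·0 + 1·-8 + 1·-2 = -10
  a_8 = 0·-10 + -1·8 + 1·0 + 1·-8 = -16
  a_9 = 0·-16 + -1·-10 + 1·8 + 1·0 = 18
  a_10 = 0·18 + -1·-16 + 1·-10 + 1·8 = 14
  a_11 = 0·14 + -1·18 + 1·-16 + 1·-10 = -44
  a_12 = 0·-44 + -1·14 + 1·18 + 1·-16 = -12
  a_13 = 0·-12 + -1·-44 + 1·14 + 1·18 = 76
  a_14 = 0·76 + -1·-12 + 1·-44 + 1·14 = -18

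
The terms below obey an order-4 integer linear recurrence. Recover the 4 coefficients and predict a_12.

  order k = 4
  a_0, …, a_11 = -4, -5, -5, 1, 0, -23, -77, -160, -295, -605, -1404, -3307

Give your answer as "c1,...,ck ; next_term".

3,-3,2,2 ; -7509

  a_4 = 3·1 + -3·-5 + 2·-5 + 2·-4 = 0
  a_5 = 3·0 + -3·1 + 2·-5 + 2·-5 = -23
  a_6 = 3·-23 + -3·0 + 2·1 + 2·-5 = -77
  a_7 = 3·-77 + -3·-23 + 2·0 + 2·1 = -160
  a_8 = 3·-160 + -3·-77 + 2·-23 + 2·0 = -295
  a_9 = 3·-295 + -3·-160 + 2·-77 + 2·-23 = -605
  a_10 = 3·-605 + -3·-295 + 2·-160 + 2·-77 = -1404
  a_11 = 3·-1404 + -3·-605 + 2·-295 + 2·-160 = -3307
  a_12 = 3·-3307 + -3·-1404 + 2·-605 + 2·-295 = -7509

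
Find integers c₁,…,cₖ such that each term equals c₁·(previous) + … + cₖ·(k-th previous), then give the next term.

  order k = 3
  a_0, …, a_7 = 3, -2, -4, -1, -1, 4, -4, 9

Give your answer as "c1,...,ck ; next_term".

  a_3 = -1·-4 + 1·-2 + -1·3 = -1
  a_4 = -1·-1 + 1·-4 + -1·-2 = -1
  a_5 = -1·-1 + 1·-1 + -1·-4 = 4
  a_6 = -1·4 + 1·-1 + -1·-1 = -4
  a_7 = -1·-4 + 1·4 + -1·-1 = 9
  a_8 = -1·9 + 1·-4 + -1·4 = -17

-1,1,-1 ; -17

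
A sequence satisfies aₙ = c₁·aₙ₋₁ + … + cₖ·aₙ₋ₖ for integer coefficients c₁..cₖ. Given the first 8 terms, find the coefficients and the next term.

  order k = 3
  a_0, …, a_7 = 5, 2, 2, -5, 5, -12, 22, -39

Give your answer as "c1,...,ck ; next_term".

  a_3 = -1·2 + 1·2 + -1·5 = -5
  a_4 = -1·-5 + 1·2 + -1·2 = 5
  a_5 = -1·5 + 1·-5 + -1·2 = -12
  a_6 = -1·-12 + 1·5 + -1·-5 = 22
  a_7 = -1·22 + 1·-12 + -1·5 = -39
  a_8 = -1·-39 + 1·22 + -1·-12 = 73

-1,1,-1 ; 73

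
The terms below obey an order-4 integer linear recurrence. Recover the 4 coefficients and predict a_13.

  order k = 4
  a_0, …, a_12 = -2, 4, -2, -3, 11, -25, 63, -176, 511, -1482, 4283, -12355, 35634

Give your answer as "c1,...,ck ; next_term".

-3,0,2,3 ; -102782

  a_4 = -3·-3 + 0·-2 + 2·4 + 3·-2 = 11
  a_5 = -3·11 + 0·-3 + 2·-2 + 3·4 = -25
  a_6 = -3·-25 + 0·11 + 2·-3 + 3·-2 = 63
  a_7 = -3·63 + 0·-25 + 2·11 + 3·-3 = -176
  a_8 = -3·-176 + 0·63 + 2·-25 + 3·11 = 511
  a_9 = -3·511 + 0·-176 + 2·63 + 3·-25 = -1482
  a_10 = -3·-1482 + 0·511 + 2·-176 + 3·63 = 4283
  a_11 = -3·4283 + 0·-1482 + 2·511 + 3·-176 = -12355
  a_12 = -3·-12355 + 0·4283 + 2·-1482 + 3·511 = 35634
  a_13 = -3·35634 + 0·-12355 + 2·4283 + 3·-1482 = -102782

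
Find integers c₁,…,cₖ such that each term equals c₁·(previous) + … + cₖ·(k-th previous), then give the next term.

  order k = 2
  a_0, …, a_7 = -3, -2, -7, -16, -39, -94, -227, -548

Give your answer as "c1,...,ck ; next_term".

  a_2 = 2·-2 + 1·-3 = -7
  a_3 = 2·-7 + 1·-2 = -16
  a_4 = 2·-16 + 1·-7 = -39
  a_5 = 2·-39 + 1·-16 = -94
  a_6 = 2·-94 + 1·-39 = -227
  a_7 = 2·-227 + 1·-94 = -548
  a_8 = 2·-548 + 1·-227 = -1323

2,1 ; -1323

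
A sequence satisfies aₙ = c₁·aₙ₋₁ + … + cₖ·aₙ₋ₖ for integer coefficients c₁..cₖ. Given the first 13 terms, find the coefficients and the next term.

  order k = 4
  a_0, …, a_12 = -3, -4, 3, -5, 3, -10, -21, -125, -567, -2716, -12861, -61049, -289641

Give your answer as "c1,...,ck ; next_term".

4,4,-2,-1 ; -1374322

  a_4 = 4·-5 + 4·3 + -2·-4 + -1·-3 = 3
  a_5 = 4·3 + 4·-5 + -2·3 + -1·-4 = -10
  a_6 = 4·-10 + 4·3 + -2·-5 + -1·3 = -21
  a_7 = 4·-21 + 4·-10 + -2·3 + -1·-5 = -125
  a_8 = 4·-125 + 4·-21 + -2·-10 + -1·3 = -567
  a_9 = 4·-567 + 4·-125 + -2·-21 + -1·-10 = -2716
  a_10 = 4·-2716 + 4·-567 + -2·-125 + -1·-21 = -12861
  a_11 = 4·-12861 + 4·-2716 + -2·-567 + -1·-125 = -61049
  a_12 = 4·-61049 + 4·-12861 + -2·-2716 + -1·-567 = -289641
  a_13 = 4·-289641 + 4·-61049 + -2·-12861 + -1·-2716 = -1374322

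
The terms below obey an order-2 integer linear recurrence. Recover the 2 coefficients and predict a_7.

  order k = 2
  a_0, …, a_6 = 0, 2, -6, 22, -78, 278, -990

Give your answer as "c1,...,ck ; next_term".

-3,2 ; 3526

  a_2 = -3·2 + 2·0 = -6
  a_3 = -3·-6 + 2·2 = 22
  a_4 = -3·22 + 2·-6 = -78
  a_5 = -3·-78 + 2·22 = 278
  a_6 = -3·278 + 2·-78 = -990
  a_7 = -3·-990 + 2·278 = 3526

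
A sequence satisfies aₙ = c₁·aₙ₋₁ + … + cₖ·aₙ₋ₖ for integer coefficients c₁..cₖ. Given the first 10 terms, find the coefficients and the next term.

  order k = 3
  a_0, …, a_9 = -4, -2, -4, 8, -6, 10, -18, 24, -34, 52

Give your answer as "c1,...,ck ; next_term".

-1,0,-1 ; -76

  a_3 = -1·-4 + 0·-2 + -1·-4 = 8
  a_4 = -1·8 + 0·-4 + -1·-2 = -6
  a_5 = -1·-6 + 0·8 + -1·-4 = 10
  a_6 = -1·10 + 0·-6 + -1·8 = -18
  a_7 = -1·-18 + 0·10 + -1·-6 = 24
  a_8 = -1·24 + 0·-18 + -1·10 = -34
  a_9 = -1·-34 + 0·24 + -1·-18 = 52
  a_10 = -1·52 + 0·-34 + -1·24 = -76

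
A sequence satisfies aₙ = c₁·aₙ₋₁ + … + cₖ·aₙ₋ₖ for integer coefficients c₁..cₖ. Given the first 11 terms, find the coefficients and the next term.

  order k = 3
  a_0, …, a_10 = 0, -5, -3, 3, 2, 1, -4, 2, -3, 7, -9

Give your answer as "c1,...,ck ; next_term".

-1,0,-1 ; 12

  a_3 = -1·-3 + 0·-5 + -1·0 = 3
  a_4 = -1·3 + 0·-3 + -1·-5 = 2
  a_5 = -1·2 + 0·3 + -1·-3 = 1
  a_6 = -1·1 + 0·2 + -1·3 = -4
  a_7 = -1·-4 + 0·1 + -1·2 = 2
  a_8 = -1·2 + 0·-4 + -1·1 = -3
  a_9 = -1·-3 + 0·2 + -1·-4 = 7
  a_10 = -1·7 + 0·-3 + -1·2 = -9
  a_11 = -1·-9 + 0·7 + -1·-3 = 12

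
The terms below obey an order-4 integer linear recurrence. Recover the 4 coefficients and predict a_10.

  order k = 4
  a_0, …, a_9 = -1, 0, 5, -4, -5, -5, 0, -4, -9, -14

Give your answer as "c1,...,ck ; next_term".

1,0,0,1 ; -14

  a_4 = 1·-4 + 0·5 + 0·0 + 1·-1 = -5
  a_5 = 1·-5 + 0·-4 + 0·5 + 1·0 = -5
  a_6 = 1·-5 + 0·-5 + 0·-4 + 1·5 = 0
  a_7 = 1·0 + 0·-5 + 0·-5 + 1·-4 = -4
  a_8 = 1·-4 + 0·0 + 0·-5 + 1·-5 = -9
  a_9 = 1·-9 + 0·-4 + 0·0 + 1·-5 = -14
  a_10 = 1·-14 + 0·-9 + 0·-4 + 1·0 = -14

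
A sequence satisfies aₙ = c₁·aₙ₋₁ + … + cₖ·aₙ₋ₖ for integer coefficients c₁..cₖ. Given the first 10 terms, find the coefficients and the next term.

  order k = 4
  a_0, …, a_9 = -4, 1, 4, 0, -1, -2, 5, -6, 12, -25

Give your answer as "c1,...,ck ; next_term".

  a_4 = -1·0 + 1·4 + -1·1 + 1·-4 = -1
  a_5 = -1·-1 + 1·0 + -1·4 + 1·1 = -2
  a_6 = -1·-2 + 1·-1 + -1·0 + 1·4 = 5
  a_7 = -1·5 + 1·-2 + -1·-1 + 1·0 = -6
  a_8 = -1·-6 + 1·5 + -1·-2 + 1·-1 = 12
  a_9 = -1·12 + 1·-6 + -1·5 + 1·-2 = -25
  a_10 = -1·-25 + 1·12 + -1·-6 + 1·5 = 48

-1,1,-1,1 ; 48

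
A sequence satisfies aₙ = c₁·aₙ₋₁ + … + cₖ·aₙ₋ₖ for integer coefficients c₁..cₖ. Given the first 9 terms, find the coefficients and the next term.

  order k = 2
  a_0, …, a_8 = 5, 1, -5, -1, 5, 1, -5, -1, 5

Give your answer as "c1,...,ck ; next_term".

  a_2 = 0·1 + -1·5 = -5
  a_3 = 0·-5 + -1·1 = -1
  a_4 = 0·-1 + -1·-5 = 5
  a_5 = 0·5 + -1·-1 = 1
  a_6 = 0·1 + -1·5 = -5
  a_7 = 0·-5 + -1·1 = -1
  a_8 = 0·-1 + -1·-5 = 5
  a_9 = 0·5 + -1·-1 = 1

0,-1 ; 1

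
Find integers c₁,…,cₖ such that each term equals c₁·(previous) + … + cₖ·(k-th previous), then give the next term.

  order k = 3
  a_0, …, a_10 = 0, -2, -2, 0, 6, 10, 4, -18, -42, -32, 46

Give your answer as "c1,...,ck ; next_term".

  a_3 = 1·-2 + -1·-2 + -2·0 = 0
  a_4 = 1·0 + -1·-2 + -2·-2 = 6
  a_5 = 1·6 + -1·0 + -2·-2 = 10
  a_6 = 1·10 + -1·6 + -2·0 = 4
  a_7 = 1·4 + -1·10 + -2·6 = -18
  a_8 = 1·-18 + -1·4 + -2·10 = -42
  a_9 = 1·-42 + -1·-18 + -2·4 = -32
  a_10 = 1·-32 + -1·-42 + -2·-18 = 46
  a_11 = 1·46 + -1·-32 + -2·-42 = 162

1,-1,-2 ; 162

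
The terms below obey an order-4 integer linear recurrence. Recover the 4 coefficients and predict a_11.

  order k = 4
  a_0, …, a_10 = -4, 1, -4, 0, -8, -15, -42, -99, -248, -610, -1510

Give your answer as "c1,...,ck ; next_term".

  a_4 = 2·0 + 1·-4 + 0·1 + 1·-4 = -8
  a_5 = 2·-8 + 1·0 + 0·-4 + 1·1 = -15
  a_6 = 2·-15 + 1·-8 + 0·0 + 1·-4 = -42
  a_7 = 2·-42 + 1·-15 + 0·-8 + 1·0 = -99
  a_8 = 2·-99 + 1·-42 + 0·-15 + 1·-8 = -248
  a_9 = 2·-248 + 1·-99 + 0·-42 + 1·-15 = -610
  a_10 = 2·-610 + 1·-248 + 0·-99 + 1·-42 = -1510
  a_11 = 2·-1510 + 1·-610 + 0·-248 + 1·-99 = -3729

2,1,0,1 ; -3729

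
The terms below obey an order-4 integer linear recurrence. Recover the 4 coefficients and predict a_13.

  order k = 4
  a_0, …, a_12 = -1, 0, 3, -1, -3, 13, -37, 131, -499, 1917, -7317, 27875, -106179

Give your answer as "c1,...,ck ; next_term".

-4,-1,0,4 ; 404509

  a_4 = -4·-1 + -1·3 + 0·0 + 4·-1 = -3
  a_5 = -4·-3 + -1·-1 + 0·3 + 4·0 = 13
  a_6 = -4·13 + -1·-3 + 0·-1 + 4·3 = -37
  a_7 = -4·-37 + -1·13 + 0·-3 + 4·-1 = 131
  a_8 = -4·131 + -1·-37 + 0·13 + 4·-3 = -499
  a_9 = -4·-499 + -1·131 + 0·-37 + 4·13 = 1917
  a_10 = -4·1917 + -1·-499 + 0·131 + 4·-37 = -7317
  a_11 = -4·-7317 + -1·1917 + 0·-499 + 4·131 = 27875
  a_12 = -4·27875 + -1·-7317 + 0·1917 + 4·-499 = -106179
  a_13 = -4·-106179 + -1·27875 + 0·-7317 + 4·1917 = 404509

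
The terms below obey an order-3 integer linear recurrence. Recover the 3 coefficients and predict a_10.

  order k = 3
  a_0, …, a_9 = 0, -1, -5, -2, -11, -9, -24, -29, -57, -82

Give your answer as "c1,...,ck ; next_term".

  a_3 = 0·-5 + 2·-1 + 1·0 = -2
  a_4 = 0·-2 + 2·-5 + 1·-1 = -11
  a_5 = 0·-11 + 2·-2 + 1·-5 = -9
  a_6 = 0·-9 + 2·-11 + 1·-2 = -24
  a_7 = 0·-24 + 2·-9 + 1·-11 = -29
  a_8 = 0·-29 + 2·-24 + 1·-9 = -57
  a_9 = 0·-57 + 2·-29 + 1·-24 = -82
  a_10 = 0·-82 + 2·-57 + 1·-29 = -143

0,2,1 ; -143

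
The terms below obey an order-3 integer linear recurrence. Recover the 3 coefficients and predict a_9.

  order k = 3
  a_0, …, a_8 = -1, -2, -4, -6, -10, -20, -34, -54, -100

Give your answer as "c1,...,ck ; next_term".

1,-1,4 ; -182

  a_3 = 1·-4 + -1·-2 + 4·-1 = -6
  a_4 = 1·-6 + -1·-4 + 4·-2 = -10
  a_5 = 1·-10 + -1·-6 + 4·-4 = -20
  a_6 = 1·-20 + -1·-10 + 4·-6 = -34
  a_7 = 1·-34 + -1·-20 + 4·-10 = -54
  a_8 = 1·-54 + -1·-34 + 4·-20 = -100
  a_9 = 1·-100 + -1·-54 + 4·-34 = -182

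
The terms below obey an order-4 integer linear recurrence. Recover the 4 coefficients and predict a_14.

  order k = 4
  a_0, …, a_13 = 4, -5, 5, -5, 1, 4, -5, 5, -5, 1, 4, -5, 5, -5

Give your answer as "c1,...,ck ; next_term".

  a_4 = -1·-5 + -1·5 + -1·-5 + -1·4 = 1
  a_5 = -1·1 + -1·-5 + -1·5 + -1·-5 = 4
  a_6 = -1·4 + -1·1 + -1·-5 + -1·5 = -5
  a_7 = -1·-5 + -1·4 + -1·1 + -1·-5 = 5
  a_8 = -1·5 + -1·-5 + -1·4 + -1·1 = -5
  a_9 = -1·-5 + -1·5 + -1·-5 + -1·4 = 1
  a_10 = -1·1 + -1·-5 + -1·5 + -1·-5 = 4
  a_11 = -1·4 + -1·1 + -1·-5 + -1·5 = -5
  a_12 = -1·-5 + -1·4 + -1·1 + -1·-5 = 5
  a_13 = -1·5 + -1·-5 + -1·4 + -1·1 = -5
  a_14 = -1·-5 + -1·5 + -1·-5 + -1·4 = 1

-1,-1,-1,-1 ; 1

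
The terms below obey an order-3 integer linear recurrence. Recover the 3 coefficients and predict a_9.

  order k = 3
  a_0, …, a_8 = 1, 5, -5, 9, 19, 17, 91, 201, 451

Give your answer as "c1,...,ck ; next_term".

  a_3 = 1·-5 + 2·5 + 4·1 = 9
  a_4 = 1·9 + 2·-5 + 4·5 = 19
  a_5 = 1·19 + 2·9 + 4·-5 = 17
  a_6 = 1·17 + 2·19 + 4·9 = 91
  a_7 = 1·91 + 2·17 + 4·19 = 201
  a_8 = 1·201 + 2·91 + 4·17 = 451
  a_9 = 1·451 + 2·201 + 4·91 = 1217

1,2,4 ; 1217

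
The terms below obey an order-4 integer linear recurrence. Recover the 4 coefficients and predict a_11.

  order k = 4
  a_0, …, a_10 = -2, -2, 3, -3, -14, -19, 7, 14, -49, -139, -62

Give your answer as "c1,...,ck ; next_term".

  a_4 = 1·-3 + -1·3 + 0·-2 + 4·-2 = -14
  a_5 = 1·-14 + -1·-3 + 0·3 + 4·-2 = -19
  a_6 = 1·-19 + -1·-14 + 0·-3 + 4·3 = 7
  a_7 = 1·7 + -1·-19 + 0·-14 + 4·-3 = 14
  a_8 = 1·14 + -1·7 + 0·-19 + 4·-14 = -49
  a_9 = 1·-49 + -1·14 + 0·7 + 4·-19 = -139
  a_10 = 1·-139 + -1·-49 + 0·14 + 4·7 = -62
  a_11 = 1·-62 + -1·-139 + 0·-49 + 4·14 = 133

1,-1,0,4 ; 133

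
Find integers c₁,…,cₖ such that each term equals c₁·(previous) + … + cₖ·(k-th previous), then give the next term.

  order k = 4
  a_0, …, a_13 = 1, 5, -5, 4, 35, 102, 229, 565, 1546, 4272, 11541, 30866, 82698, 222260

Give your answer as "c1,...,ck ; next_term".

  a_4 = 3·4 + -2·-5 + 2·5 + 3·1 = 35
  a_5 = 3·35 + -2·4 + 2·-5 + 3·5 = 102
  a_6 = 3·102 + -2·35 + 2·4 + 3·-5 = 229
  a_7 = 3·229 + -2·102 + 2·35 + 3·4 = 565
  a_8 = 3·565 + -2·229 + 2·102 + 3·35 = 1546
  a_9 = 3·1546 + -2·565 + 2·229 + 3·102 = 4272
  a_10 = 3·4272 + -2·1546 + 2·565 + 3·229 = 11541
  a_11 = 3·11541 + -2·4272 + 2·1546 + 3·565 = 30866
  a_12 = 3·30866 + -2·11541 + 2·4272 + 3·1546 = 82698
  a_13 = 3·82698 + -2·30866 + 2·11541 + 3·4272 = 222260
  a_14 = 3·222260 + -2·82698 + 2·30866 + 3·11541 = 597739

3,-2,2,3 ; 597739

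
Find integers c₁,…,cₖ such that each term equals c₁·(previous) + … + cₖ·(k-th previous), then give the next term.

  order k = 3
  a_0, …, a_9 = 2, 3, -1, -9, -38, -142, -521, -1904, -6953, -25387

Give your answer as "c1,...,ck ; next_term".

  a_3 = 4·-1 + -1·3 + -1·2 = -9
  a_4 = 4·-9 + -1·-1 + -1·3 = -38
  a_5 = 4·-38 + -1·-9 + -1·-1 = -142
  a_6 = 4·-142 + -1·-38 + -1·-9 = -521
  a_7 = 4·-521 + -1·-142 + -1·-38 = -1904
  a_8 = 4·-1904 + -1·-521 + -1·-142 = -6953
  a_9 = 4·-6953 + -1·-1904 + -1·-521 = -25387
  a_10 = 4·-25387 + -1·-6953 + -1·-1904 = -92691

4,-1,-1 ; -92691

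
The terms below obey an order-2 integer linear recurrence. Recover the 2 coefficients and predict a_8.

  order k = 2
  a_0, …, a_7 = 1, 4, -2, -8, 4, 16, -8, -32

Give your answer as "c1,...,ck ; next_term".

0,-2 ; 16

  a_2 = 0·4 + -2·1 = -2
  a_3 = 0·-2 + -2·4 = -8
  a_4 = 0·-8 + -2·-2 = 4
  a_5 = 0·4 + -2·-8 = 16
  a_6 = 0·16 + -2·4 = -8
  a_7 = 0·-8 + -2·16 = -32
  a_8 = 0·-32 + -2·-8 = 16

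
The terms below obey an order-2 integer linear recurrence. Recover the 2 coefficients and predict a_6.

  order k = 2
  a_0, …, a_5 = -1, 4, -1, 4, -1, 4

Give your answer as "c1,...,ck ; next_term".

  a_2 = 0·4 + 1·-1 = -1
  a_3 = 0·-1 + 1·4 = 4
  a_4 = 0·4 + 1·-1 = -1
  a_5 = 0·-1 + 1·4 = 4
  a_6 = 0·4 + 1·-1 = -1

0,1 ; -1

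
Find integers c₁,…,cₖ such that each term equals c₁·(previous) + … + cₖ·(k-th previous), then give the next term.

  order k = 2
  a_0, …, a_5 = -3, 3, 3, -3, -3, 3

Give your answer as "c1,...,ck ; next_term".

0,-1 ; 3

  a_2 = 0·3 + -1·-3 = 3
  a_3 = 0·3 + -1·3 = -3
  a_4 = 0·-3 + -1·3 = -3
  a_5 = 0·-3 + -1·-3 = 3
  a_6 = 0·3 + -1·-3 = 3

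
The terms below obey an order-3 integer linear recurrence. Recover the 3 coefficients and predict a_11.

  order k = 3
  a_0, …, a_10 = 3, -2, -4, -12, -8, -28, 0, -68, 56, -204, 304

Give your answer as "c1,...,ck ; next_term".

  a_3 = 0·-4 + 3·-2 + -2·3 = -12
  a_4 = 0·-12 + 3·-4 + -2·-2 = -8
  a_5 = 0·-8 + 3·-12 + -2·-4 = -28
  a_6 = 0·-28 + 3·-8 + -2·-12 = 0
  a_7 = 0·0 + 3·-28 + -2·-8 = -68
  a_8 = 0·-68 + 3·0 + -2·-28 = 56
  a_9 = 0·56 + 3·-68 + -2·0 = -204
  a_10 = 0·-204 + 3·56 + -2·-68 = 304
  a_11 = 0·304 + 3·-204 + -2·56 = -724

0,3,-2 ; -724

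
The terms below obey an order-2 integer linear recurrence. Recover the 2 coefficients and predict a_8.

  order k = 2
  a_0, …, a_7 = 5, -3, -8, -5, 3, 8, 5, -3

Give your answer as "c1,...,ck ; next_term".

1,-1 ; -8

  a_2 = 1·-3 + -1·5 = -8
  a_3 = 1·-8 + -1·-3 = -5
  a_4 = 1·-5 + -1·-8 = 3
  a_5 = 1·3 + -1·-5 = 8
  a_6 = 1·8 + -1·3 = 5
  a_7 = 1·5 + -1·8 = -3
  a_8 = 1·-3 + -1·5 = -8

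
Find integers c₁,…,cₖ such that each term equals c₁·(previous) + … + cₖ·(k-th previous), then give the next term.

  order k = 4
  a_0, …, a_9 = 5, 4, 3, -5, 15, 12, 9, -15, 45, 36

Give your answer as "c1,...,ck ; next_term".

  a_4 = 0·-5 + 0·3 + 0·4 + 3·5 = 15
  a_5 = 0·15 + 0·-5 + 0·3 + 3·4 = 12
  a_6 = 0·12 + 0·15 + 0·-5 + 3·3 = 9
  a_7 = 0·9 + 0·12 + 0·15 + 3·-5 = -15
  a_8 = 0·-15 + 0·9 + 0·12 + 3·15 = 45
  a_9 = 0·45 + 0·-15 + 0·9 + 3·12 = 36
  a_10 = 0·36 + 0·45 + 0·-15 + 3·9 = 27

0,0,0,3 ; 27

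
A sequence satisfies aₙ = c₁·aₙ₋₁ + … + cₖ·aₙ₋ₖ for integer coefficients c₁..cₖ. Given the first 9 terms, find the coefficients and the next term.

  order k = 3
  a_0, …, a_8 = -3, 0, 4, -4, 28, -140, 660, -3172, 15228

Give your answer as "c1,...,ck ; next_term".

-4,3,-4 ; -73068

  a_3 = -4·4 + 3·0 + -4·-3 = -4
  a_4 = -4·-4 + 3·4 + -4·0 = 28
  a_5 = -4·28 + 3·-4 + -4·4 = -140
  a_6 = -4·-140 + 3·28 + -4·-4 = 660
  a_7 = -4·660 + 3·-140 + -4·28 = -3172
  a_8 = -4·-3172 + 3·660 + -4·-140 = 15228
  a_9 = -4·15228 + 3·-3172 + -4·660 = -73068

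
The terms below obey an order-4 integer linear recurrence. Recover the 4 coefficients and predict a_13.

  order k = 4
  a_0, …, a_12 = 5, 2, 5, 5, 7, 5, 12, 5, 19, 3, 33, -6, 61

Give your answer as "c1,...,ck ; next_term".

  a_4 = -1·5 + 1·5 + 1·2 + 1·5 = 7
  a_5 = -1·7 + 1·5 + 1·5 + 1·2 = 5
  a_6 = -1·5 + 1·7 + 1·5 + 1·5 = 12
  a_7 = -1·12 + 1·5 + 1·7 + 1·5 = 5
  a_8 = -1·5 + 1·12 + 1·5 + 1·7 = 19
  a_9 = -1·19 + 1·5 + 1·12 + 1·5 = 3
  a_10 = -1·3 + 1·19 + 1·5 + 1·12 = 33
  a_11 = -1·33 + 1·3 + 1·19 + 1·5 = -6
  a_12 = -1·-6 + 1·33 + 1·3 + 1·19 = 61
  a_13 = -1·61 + 1·-6 + 1·33 + 1·3 = -31

-1,1,1,1 ; -31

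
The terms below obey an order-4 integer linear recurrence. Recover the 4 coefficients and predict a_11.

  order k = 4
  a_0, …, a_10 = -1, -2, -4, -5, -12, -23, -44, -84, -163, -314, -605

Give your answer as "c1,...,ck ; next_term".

  a_4 = 1·-5 + 1·-4 + 1·-2 + 1·-1 = -12
  a_5 = 1·-12 + 1·-5 + 1·-4 + 1·-2 = -23
  a_6 = 1·-23 + 1·-12 + 1·-5 + 1·-4 = -44
  a_7 = 1·-44 + 1·-23 + 1·-12 + 1·-5 = -84
  a_8 = 1·-84 + 1·-44 + 1·-23 + 1·-12 = -163
  a_9 = 1·-163 + 1·-84 + 1·-44 + 1·-23 = -314
  a_10 = 1·-314 + 1·-163 + 1·-84 + 1·-44 = -605
  a_11 = 1·-605 + 1·-314 + 1·-163 + 1·-84 = -1166

1,1,1,1 ; -1166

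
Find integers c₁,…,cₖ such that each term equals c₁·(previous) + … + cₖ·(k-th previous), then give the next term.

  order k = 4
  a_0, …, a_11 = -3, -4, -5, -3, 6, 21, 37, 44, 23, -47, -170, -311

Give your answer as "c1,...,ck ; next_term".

2,-2,1,-2 ; -375

  a_4 = 2·-3 + -2·-5 + 1·-4 + -2·-3 = 6
  a_5 = 2·6 + -2·-3 + 1·-5 + -2·-4 = 21
  a_6 = 2·21 + -2·6 + 1·-3 + -2·-5 = 37
  a_7 = 2·37 + -2·21 + 1·6 + -2·-3 = 44
  a_8 = 2·44 + -2·37 + 1·21 + -2·6 = 23
  a_9 = 2·23 + -2·44 + 1·37 + -2·21 = -47
  a_10 = 2·-47 + -2·23 + 1·44 + -2·37 = -170
  a_11 = 2·-170 + -2·-47 + 1·23 + -2·44 = -311
  a_12 = 2·-311 + -2·-170 + 1·-47 + -2·23 = -375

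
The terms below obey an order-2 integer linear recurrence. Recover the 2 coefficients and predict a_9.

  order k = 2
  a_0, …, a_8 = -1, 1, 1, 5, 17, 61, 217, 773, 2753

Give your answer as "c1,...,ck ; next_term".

  a_2 = 3·1 + 2·-1 = 1
  a_3 = 3·1 + 2·1 = 5
  a_4 = 3·5 + 2·1 = 17
  a_5 = 3·17 + 2·5 = 61
  a_6 = 3·61 + 2·17 = 217
  a_7 = 3·217 + 2·61 = 773
  a_8 = 3·773 + 2·217 = 2753
  a_9 = 3·2753 + 2·773 = 9805

3,2 ; 9805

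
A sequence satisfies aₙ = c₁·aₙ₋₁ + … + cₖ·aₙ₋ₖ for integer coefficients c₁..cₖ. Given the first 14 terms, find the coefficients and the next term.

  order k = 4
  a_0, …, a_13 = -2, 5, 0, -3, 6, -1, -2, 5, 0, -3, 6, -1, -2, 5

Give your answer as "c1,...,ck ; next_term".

-1,0,1,1 ; 0

  a_4 = -1·-3 + 0·0 + 1·5 + 1·-2 = 6
  a_5 = -1·6 + 0·-3 + 1·0 + 1·5 = -1
  a_6 = -1·-1 + 0·6 + 1·-3 + 1·0 = -2
  a_7 = -1·-2 + 0·-1 + 1·6 + 1·-3 = 5
  a_8 = -1·5 + 0·-2 + 1·-1 + 1·6 = 0
  a_9 = -1·0 + 0·5 + 1·-2 + 1·-1 = -3
  a_10 = -1·-3 + 0·0 + 1·5 + 1·-2 = 6
  a_11 = -1·6 + 0·-3 + 1·0 + 1·5 = -1
  a_12 = -1·-1 + 0·6 + 1·-3 + 1·0 = -2
  a_13 = -1·-2 + 0·-1 + 1·6 + 1·-3 = 5
  a_14 = -1·5 + 0·-2 + 1·-1 + 1·6 = 0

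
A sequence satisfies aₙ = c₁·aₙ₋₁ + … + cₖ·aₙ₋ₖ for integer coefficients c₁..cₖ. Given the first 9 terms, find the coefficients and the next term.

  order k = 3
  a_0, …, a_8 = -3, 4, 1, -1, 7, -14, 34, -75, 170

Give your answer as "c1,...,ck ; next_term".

-2,1,1 ; -381

  a_3 = -2·1 + 1·4 + 1·-3 = -1
  a_4 = -2·-1 + 1·1 + 1·4 = 7
  a_5 = -2·7 + 1·-1 + 1·1 = -14
  a_6 = -2·-14 + 1·7 + 1·-1 = 34
  a_7 = -2·34 + 1·-14 + 1·7 = -75
  a_8 = -2·-75 + 1·34 + 1·-14 = 170
  a_9 = -2·170 + 1·-75 + 1·34 = -381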